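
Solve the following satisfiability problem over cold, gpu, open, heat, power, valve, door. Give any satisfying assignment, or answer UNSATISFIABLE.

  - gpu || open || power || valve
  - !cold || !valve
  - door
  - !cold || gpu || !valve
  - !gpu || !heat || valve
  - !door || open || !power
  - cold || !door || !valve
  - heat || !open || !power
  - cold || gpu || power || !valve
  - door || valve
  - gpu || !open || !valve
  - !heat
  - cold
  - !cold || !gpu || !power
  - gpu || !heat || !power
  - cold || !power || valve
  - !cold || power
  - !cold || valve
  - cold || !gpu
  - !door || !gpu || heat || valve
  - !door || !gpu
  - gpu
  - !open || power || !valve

Case cold = True:
  (!cold || !valve) forces valve = False.
  Clause (!cold || valve) is falsified — contradiction.
Case cold = False:
  Clause (cold) is falsified — contradiction.
Both cases fail, so the formula is unsatisfiable.

No satisfying assignment exists.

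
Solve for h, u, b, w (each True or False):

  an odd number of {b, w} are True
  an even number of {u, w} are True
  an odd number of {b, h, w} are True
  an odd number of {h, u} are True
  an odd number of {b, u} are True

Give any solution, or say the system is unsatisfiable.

h = False, u = True, b = False, w = True

{b, w}: 1 true → odd ✓
{u, w}: 2 true → even ✓
{b, h, w}: 1 true → odd ✓
{h, u}: 1 true → odd ✓
{b, u}: 1 true → odd ✓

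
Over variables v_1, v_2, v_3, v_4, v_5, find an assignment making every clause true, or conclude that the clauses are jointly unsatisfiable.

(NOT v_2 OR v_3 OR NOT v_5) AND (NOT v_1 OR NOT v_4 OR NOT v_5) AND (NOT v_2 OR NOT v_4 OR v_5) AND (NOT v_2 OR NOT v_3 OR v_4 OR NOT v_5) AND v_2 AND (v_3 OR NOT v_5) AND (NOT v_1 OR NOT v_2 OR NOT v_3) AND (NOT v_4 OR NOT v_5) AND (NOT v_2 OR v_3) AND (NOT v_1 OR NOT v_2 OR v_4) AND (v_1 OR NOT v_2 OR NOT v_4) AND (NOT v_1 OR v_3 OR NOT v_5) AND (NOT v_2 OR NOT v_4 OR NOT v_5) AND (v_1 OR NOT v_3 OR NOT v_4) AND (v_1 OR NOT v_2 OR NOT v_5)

v_1: False, v_2: True, v_3: True, v_4: False, v_5: False

Unit clause (v_2) forces v_2 = True.
In (NOT v_2 OR v_3) only v_3 is left, so v_3 = True.
In (NOT v_1 OR NOT v_2 OR NOT v_3) only NOT v_1 is left, so v_1 = False.
In (v_1 OR NOT v_2 OR NOT v_4) only NOT v_4 is left, so v_4 = False.
In (v_1 OR NOT v_2 OR NOT v_5) only NOT v_5 is left, so v_5 = False.
All clauses satisfied.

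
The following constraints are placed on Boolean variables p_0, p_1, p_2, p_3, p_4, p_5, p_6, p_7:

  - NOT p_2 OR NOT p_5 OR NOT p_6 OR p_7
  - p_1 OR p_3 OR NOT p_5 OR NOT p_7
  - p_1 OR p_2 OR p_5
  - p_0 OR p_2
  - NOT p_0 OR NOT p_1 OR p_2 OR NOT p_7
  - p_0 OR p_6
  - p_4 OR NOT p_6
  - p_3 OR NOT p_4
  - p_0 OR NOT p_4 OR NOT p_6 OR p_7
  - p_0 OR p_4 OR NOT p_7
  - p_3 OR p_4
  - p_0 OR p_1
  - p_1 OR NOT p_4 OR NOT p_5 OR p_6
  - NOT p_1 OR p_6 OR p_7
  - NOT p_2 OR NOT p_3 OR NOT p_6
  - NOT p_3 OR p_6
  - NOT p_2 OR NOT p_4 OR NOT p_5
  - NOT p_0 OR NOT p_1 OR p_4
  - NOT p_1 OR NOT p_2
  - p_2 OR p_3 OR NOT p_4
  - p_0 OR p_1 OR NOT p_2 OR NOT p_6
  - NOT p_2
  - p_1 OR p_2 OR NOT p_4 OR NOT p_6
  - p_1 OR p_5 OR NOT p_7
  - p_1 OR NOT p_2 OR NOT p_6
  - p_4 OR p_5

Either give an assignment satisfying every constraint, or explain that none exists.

p_0 = True, p_1 = True, p_2 = False, p_3 = True, p_4 = True, p_5 = True, p_6 = True, p_7 = False

Unit clause (NOT p_2) forces p_2 = False.
In (p_0 OR p_2) only p_0 is left, so p_0 = True.
Set p_1 = True.
  then (NOT p_0 OR NOT p_1 OR p_2 OR NOT p_7) forces p_7 = False.
  then (NOT p_1 OR p_6 OR p_7) forces p_6 = True.
  then (NOT p_0 OR NOT p_1 OR p_4) forces p_4 = True.
  then (p_2 OR p_3 OR NOT p_4) forces p_3 = True.
Set p_5 = True.
All clauses satisfied.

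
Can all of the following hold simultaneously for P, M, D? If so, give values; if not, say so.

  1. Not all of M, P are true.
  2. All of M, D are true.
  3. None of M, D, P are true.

UNSATISFIABLE

Case M = True:
  Constraint (3) is violated (M=T) — contradiction.
Case M = False:
  Constraint (2) is violated (M=F) — contradiction.
Both cases fail — unsatisfiable.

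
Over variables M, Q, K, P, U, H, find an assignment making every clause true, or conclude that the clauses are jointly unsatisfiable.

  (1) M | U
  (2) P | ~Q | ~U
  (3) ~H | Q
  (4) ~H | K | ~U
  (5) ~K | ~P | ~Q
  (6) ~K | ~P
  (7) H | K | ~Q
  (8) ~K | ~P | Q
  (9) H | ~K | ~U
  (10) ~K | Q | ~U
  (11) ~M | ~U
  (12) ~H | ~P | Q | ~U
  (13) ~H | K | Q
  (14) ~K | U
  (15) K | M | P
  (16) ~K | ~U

M = True; Q = False; K = False; P = False; U = False; H = False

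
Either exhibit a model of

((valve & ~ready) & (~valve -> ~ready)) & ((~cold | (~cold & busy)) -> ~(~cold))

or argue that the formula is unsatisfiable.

ready = False; cold = True; valve = True; busy = True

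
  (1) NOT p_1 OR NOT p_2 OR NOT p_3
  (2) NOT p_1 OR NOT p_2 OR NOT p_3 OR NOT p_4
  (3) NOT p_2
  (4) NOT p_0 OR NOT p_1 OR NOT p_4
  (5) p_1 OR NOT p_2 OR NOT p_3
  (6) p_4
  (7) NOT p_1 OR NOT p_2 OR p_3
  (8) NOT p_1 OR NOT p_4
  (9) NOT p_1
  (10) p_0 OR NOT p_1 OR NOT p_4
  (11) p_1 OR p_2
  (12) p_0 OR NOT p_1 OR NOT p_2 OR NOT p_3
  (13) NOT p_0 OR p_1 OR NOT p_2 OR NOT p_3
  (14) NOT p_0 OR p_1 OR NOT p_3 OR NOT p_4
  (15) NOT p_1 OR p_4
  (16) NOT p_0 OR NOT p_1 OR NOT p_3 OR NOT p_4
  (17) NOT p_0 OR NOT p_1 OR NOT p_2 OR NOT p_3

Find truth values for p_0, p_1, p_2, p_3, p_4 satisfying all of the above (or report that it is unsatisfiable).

Unsatisfiable — no assignment works.

Case p_1 = True:
  Clause (NOT p_1) is falsified — contradiction.
Case p_1 = False:
  (NOT p_2) forces p_2 = False.
  Clause (p_1 OR p_2) is falsified — contradiction.
Both cases fail, so the formula is unsatisfiable.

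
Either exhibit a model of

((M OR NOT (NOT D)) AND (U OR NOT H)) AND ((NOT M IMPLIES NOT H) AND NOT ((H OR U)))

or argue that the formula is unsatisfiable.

U = False, D = True, H = False, M = True

  (M OR NOT (NOT D)) AND (U OR NOT H) = True
    M OR NOT (NOT D) = True
      NOT (NOT D) = True
        NOT D = False
    U OR NOT H = True
      NOT H = True
  (NOT M IMPLIES NOT H) AND NOT ((H OR U)) = True
    NOT M IMPLIES NOT H = True
      NOT M = False
      NOT H = True
    NOT ((H OR U)) = True
      H OR U = False
Both conjuncts True, so the formula holds.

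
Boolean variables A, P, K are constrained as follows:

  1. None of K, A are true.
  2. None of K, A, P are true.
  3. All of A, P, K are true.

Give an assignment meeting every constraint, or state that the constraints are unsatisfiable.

Case A = True:
  Constraint (1) is violated (A=T) — contradiction.
Case A = False:
  Constraint (3) is violated (A=F) — contradiction.
Both cases fail — unsatisfiable.

No satisfying assignment exists.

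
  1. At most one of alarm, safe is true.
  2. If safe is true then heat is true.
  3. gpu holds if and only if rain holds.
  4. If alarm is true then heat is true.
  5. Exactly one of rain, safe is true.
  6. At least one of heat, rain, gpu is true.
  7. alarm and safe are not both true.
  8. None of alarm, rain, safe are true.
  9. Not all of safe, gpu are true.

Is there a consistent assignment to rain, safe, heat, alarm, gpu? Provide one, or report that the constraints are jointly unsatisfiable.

Case safe = True:
  Constraint (8) is violated (safe=T) — contradiction.
Case safe = False:
  (5) with safe=F forces rain = True.
  Constraint (8) is violated (rain=T) — contradiction.
Both cases fail — unsatisfiable.

No satisfying assignment exists.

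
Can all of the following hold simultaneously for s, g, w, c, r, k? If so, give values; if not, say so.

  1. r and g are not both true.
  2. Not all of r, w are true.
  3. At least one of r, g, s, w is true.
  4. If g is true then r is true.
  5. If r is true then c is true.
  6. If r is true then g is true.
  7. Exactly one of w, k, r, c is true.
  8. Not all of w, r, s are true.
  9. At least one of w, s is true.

s = True, g = False, w = False, c = False, r = False, k = True

  (1) r=F, g=F — not both ✓
  (2) {r, w}: 0/2 true — not all ✓
  (3) {r, g, s, w}: 1 true — at least one ✓
  (4) g=F ⇒ r: vacuous ✓
  (5) r=F ⇒ c: vacuous ✓
  (6) r=F ⇒ g: vacuous ✓
  (7) {w, k, r, c}: 1 true — exactly one ✓
  (8) {w, r, s}: 1/3 true — not all ✓
  (9) {w, s}: 1 true — at least one ✓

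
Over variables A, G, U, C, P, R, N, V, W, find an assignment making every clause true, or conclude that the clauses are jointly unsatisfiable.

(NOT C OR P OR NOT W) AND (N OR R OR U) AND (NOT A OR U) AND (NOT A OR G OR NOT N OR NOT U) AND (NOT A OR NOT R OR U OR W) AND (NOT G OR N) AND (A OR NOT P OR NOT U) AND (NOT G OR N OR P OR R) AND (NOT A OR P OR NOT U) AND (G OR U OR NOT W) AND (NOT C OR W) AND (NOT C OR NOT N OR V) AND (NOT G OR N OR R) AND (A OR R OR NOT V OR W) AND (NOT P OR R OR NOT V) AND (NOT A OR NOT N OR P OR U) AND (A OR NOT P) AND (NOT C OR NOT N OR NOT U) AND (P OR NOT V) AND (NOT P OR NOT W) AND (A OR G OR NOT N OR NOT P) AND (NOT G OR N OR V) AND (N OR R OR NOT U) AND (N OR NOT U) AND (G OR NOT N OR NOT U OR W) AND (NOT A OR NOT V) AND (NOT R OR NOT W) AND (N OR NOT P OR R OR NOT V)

A=F, G=T, U=T, C=F, P=F, R=F, N=T, V=F, W=F

Set A = False.
  then (A OR NOT P) forces P = False.
  then (P OR NOT V) forces V = False.
Set G = True.
  then (NOT G OR N) forces N = True.
  then (NOT C OR NOT N OR V) forces C = False.
Set U = True.
Set R = False.
Set W = False.
All clauses satisfied.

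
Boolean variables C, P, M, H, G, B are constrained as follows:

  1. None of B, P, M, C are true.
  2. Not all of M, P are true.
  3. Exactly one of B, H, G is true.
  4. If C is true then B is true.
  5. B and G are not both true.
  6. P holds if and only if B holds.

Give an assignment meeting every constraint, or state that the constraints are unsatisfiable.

C=F; P=F; M=F; H=T; G=F; B=F

  (1) {B, P, M, C}: 0 true — none ✓
  (2) {M, P}: 0/2 true — not all ✓
  (3) {B, H, G}: 1 true — exactly one ✓
  (4) C=F ⇒ B: vacuous ✓
  (5) B=F, G=F — not both ✓
  (6) P=F, B=F — same ✓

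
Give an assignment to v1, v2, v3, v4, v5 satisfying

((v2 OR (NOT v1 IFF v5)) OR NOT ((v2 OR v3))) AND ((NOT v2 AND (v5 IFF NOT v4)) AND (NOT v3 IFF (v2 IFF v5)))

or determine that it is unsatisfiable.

v1: False; v2: False; v3: True; v4: False; v5: True

  (v2 OR (NOT v1 IFF v5)) OR NOT ((v2 OR v3)) = True
    v2 OR (NOT v1 IFF v5) = True
      NOT v1 IFF v5 = True
        NOT v1 = True
    NOT ((v2 OR v3)) = False
      v2 OR v3 = True
  (NOT v2 AND (v5 IFF NOT v4)) AND (NOT v3 IFF (v2 IFF v5)) = True
    NOT v2 AND (v5 IFF NOT v4) = True
      NOT v2 = True
      v5 IFF NOT v4 = True
        NOT v4 = True
    NOT v3 IFF (v2 IFF v5) = True
      NOT v3 = False
      v2 IFF v5 = False
Both conjuncts True, so the formula holds.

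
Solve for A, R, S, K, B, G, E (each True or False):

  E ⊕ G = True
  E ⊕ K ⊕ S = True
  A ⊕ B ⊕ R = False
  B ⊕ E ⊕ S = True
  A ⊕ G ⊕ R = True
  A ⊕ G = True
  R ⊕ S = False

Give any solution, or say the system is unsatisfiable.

Unsatisfiable — no assignment works.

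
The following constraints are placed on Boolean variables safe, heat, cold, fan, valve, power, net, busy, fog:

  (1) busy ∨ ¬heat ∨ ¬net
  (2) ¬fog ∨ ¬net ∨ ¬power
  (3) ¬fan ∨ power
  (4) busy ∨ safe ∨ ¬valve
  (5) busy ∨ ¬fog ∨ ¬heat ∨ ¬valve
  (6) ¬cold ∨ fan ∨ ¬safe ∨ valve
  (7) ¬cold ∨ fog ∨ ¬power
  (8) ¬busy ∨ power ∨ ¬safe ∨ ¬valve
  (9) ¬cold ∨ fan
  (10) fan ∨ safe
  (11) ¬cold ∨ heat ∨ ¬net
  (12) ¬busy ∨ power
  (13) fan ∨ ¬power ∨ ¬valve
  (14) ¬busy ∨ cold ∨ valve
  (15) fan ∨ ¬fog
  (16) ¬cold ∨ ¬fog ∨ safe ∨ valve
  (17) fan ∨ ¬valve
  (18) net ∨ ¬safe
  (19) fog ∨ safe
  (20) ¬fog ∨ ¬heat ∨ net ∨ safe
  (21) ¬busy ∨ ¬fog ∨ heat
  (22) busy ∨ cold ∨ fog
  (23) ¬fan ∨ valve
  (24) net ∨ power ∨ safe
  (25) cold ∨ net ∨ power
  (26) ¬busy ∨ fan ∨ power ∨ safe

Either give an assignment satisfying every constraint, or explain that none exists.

Set safe = True.
  then (net ∨ ¬safe) forces net = True.
Set heat = True.
  then (busy ∨ ¬heat ∨ ¬net) forces busy = True.
  then (¬busy ∨ power) forces power = True.
  then (¬fog ∨ ¬net ∨ ¬power) forces fog = False.
  then (¬cold ∨ fog ∨ ¬power) forces cold = False.
  then (¬busy ∨ cold ∨ valve) forces valve = True.
  then (fan ∨ ¬valve) forces fan = True.
All clauses satisfied.

safe = True; heat = True; cold = False; fan = True; valve = True; power = True; net = True; busy = True; fog = False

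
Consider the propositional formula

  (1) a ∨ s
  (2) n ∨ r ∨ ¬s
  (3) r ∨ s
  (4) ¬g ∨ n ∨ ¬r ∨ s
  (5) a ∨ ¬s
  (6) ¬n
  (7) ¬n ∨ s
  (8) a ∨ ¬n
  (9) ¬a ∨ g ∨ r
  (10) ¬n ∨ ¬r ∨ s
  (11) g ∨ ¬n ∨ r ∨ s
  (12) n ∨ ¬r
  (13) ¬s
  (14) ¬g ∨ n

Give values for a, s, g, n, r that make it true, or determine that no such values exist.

The formula is unsatisfiable.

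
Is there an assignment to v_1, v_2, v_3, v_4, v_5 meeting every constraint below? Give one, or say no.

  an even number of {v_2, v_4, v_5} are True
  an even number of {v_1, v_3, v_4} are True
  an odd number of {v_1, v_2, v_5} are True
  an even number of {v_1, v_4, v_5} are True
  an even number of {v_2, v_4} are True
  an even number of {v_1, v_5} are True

Adding constraints 3, 4, 5 mod 2: every variable appears an even number of times on the left, so the left side is 0.
But the right sides sum to 1 (mod 2). 0 ≠ 1 — the system is inconsistent.

Unsatisfiable — no assignment works.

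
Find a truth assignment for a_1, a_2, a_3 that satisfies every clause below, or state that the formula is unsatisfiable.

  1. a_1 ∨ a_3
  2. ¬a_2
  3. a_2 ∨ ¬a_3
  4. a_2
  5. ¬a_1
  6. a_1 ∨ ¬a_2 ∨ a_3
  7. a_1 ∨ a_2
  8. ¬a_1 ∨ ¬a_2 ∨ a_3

Unsatisfiable

Case a_2 = True:
  Clause (¬a_2) is falsified — contradiction.
Case a_2 = False:
  Clause (a_2) is falsified — contradiction.
Both cases fail, so the formula is unsatisfiable.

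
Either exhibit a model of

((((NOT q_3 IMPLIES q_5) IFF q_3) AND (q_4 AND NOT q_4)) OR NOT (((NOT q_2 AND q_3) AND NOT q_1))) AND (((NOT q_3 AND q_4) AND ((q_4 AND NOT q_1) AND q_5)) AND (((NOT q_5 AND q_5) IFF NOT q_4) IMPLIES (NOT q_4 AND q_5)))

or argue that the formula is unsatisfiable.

The formula is unsatisfiable.

Case q_3 = True: the conjunct NOT q_3 is False.
Case q_3 = False: the formula simplifies to (q_4 AND ((q_4 AND NOT q_1) AND q_5)) AND (((NOT q_5 AND q_5) IFF NOT q_4) IMPLIES (NOT q_4 AND q_5)).
  q_4 = True: simplifies to (NOT q_1 AND q_5) AND (NOT q_5 AND q_5).
    q_5 = True: the conjunct NOT q_5 is False.
    q_5 = False: the conjunct q_5 is False.
  q_4 = False: the conjunct q_4 is False.
Both cases fail — unsatisfiable.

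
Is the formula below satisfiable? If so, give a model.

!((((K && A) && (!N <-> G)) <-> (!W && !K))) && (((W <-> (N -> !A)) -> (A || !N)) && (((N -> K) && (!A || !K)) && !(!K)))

No satisfying assignment exists.

Case K = True: the formula simplifies to !(!((A && (!N <-> G)))) && (((W <-> (N -> !A)) -> (A || !N)) && !A).
  A = True: the conjunct !A is False.
  A = False: the conjunct !(!((A && (!N <-> G)))) becomes !(!False) = False.
Case K = False: the conjunct !(!K) becomes !(!False) = False.
Both cases fail — unsatisfiable.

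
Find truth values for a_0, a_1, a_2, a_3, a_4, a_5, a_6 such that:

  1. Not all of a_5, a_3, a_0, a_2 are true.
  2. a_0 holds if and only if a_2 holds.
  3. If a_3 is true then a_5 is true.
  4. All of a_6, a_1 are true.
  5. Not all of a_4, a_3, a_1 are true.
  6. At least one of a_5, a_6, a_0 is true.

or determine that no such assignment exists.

a_0 = False, a_1 = True, a_2 = False, a_3 = False, a_4 = False, a_5 = True, a_6 = True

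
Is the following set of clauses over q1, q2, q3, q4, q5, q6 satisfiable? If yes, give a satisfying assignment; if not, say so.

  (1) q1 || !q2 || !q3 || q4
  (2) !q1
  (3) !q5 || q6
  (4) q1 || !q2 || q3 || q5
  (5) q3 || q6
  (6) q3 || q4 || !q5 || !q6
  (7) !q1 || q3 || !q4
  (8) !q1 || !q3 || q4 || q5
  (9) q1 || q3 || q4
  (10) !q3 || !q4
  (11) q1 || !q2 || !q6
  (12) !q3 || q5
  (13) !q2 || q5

Unit clause (!q1) forces q1 = False.
Try q2 = True:
  (q1 || !q2 || !q6) forces q6 = False.
  (!q5 || q6) forces q5 = False.
  clause (!q2 || q5) is falsified — backtrack.
So q2 = False.
Set q3 = False.
  then (q3 || q6) forces q6 = True.
  then (q1 || q3 || q4) forces q4 = True.
Set q5 = False.
All clauses satisfied.

q1=F, q2=F, q3=F, q4=T, q5=F, q6=T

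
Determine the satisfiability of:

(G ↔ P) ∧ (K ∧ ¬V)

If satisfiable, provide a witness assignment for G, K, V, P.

G: False, K: True, V: False, P: False

  G ↔ P = True
  K ∧ ¬V = True
    ¬V = True
Both conjuncts True, so the formula holds.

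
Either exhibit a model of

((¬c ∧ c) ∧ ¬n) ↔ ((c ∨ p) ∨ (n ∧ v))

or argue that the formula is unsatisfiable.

n: True, p: False, c: False, v: False

  ((¬c ∧ c) ∧ ¬n) ↔ ((c ∨ p) ∨ (n ∧ v)) = True
    (¬c ∧ c) ∧ ¬n = False
      ¬c ∧ c = False
        ¬c = True
      ¬n = False
    (c ∨ p) ∨ (n ∧ v) = False
      c ∨ p = False
      n ∧ v = False
The formula evaluates to True.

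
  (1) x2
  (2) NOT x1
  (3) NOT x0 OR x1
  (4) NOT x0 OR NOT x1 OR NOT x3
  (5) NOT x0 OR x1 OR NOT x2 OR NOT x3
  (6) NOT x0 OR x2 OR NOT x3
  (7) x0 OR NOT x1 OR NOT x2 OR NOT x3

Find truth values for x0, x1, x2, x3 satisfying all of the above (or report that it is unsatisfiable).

x0=F, x1=F, x2=T, x3=F

Unit clause (x2) forces x2 = True.
Unit clause (NOT x1) forces x1 = False.
In (NOT x0 OR x1) only NOT x0 is left, so x0 = False.
Set x3 = False.
All clauses satisfied.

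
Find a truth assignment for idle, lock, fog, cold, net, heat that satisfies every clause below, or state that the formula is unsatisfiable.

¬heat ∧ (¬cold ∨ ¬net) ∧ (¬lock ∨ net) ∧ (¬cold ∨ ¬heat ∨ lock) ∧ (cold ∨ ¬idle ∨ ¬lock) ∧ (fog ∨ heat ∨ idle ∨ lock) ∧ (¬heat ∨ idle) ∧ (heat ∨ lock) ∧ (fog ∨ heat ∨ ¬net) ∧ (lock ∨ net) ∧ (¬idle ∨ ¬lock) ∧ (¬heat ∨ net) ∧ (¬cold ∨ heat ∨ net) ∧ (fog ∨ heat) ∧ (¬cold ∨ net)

Unit clause (¬heat) forces heat = False.
In (heat ∨ lock) only lock is left, so lock = True.
In (¬idle ∨ ¬lock) only ¬idle is left, so idle = False.
In (fog ∨ heat) only fog is left, so fog = True.
In (¬lock ∨ net) only net is left, so net = True.
In (¬cold ∨ ¬net) only ¬cold is left, so cold = False.
All clauses satisfied.

idle=F, lock=T, fog=T, cold=F, net=T, heat=F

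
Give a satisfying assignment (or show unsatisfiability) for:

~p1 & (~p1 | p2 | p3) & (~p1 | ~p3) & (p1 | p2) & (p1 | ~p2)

Unsatisfiable

Case p1 = True:
  Clause (~p1) is falsified — contradiction.
Case p1 = False:
  (p1 | p2) forces p2 = True.
  Clause (p1 | ~p2) is falsified — contradiction.
Both cases fail, so the formula is unsatisfiable.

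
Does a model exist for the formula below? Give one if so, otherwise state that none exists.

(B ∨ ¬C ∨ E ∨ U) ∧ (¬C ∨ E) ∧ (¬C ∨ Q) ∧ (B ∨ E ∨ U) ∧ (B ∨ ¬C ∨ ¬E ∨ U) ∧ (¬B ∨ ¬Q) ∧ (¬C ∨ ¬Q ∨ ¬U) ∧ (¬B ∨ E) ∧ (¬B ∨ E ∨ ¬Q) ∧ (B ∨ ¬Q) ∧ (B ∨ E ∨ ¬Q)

Q = False; E = True; U = False; C = False; B = True

Try Q = True:
  (¬B ∨ ¬Q) forces B = False.
  clause (B ∨ ¬Q) is falsified — backtrack.
So Q = False.
  then (¬C ∨ Q) forces C = False.
Set E = True.
Set U = False.
Set B = True.
All clauses satisfied.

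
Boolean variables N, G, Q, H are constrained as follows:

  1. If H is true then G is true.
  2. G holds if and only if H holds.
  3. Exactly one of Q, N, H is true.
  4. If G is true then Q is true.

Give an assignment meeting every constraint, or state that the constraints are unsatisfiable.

N=F, G=F, Q=T, H=F

  (1) H=F ⇒ G: vacuous ✓
  (2) G=F, H=F — same ✓
  (3) {Q, N, H}: 1 true — exactly one ✓
  (4) G=F ⇒ Q: vacuous ✓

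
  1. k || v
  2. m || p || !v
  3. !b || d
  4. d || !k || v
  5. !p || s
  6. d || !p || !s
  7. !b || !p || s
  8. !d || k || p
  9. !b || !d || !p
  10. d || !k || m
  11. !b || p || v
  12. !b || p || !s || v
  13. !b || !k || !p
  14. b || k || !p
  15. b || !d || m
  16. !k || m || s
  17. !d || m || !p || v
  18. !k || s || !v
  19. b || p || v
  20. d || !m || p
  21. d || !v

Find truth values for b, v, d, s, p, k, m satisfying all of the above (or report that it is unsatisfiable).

b = False, v = True, d = True, s = True, p = True, k = True, m = True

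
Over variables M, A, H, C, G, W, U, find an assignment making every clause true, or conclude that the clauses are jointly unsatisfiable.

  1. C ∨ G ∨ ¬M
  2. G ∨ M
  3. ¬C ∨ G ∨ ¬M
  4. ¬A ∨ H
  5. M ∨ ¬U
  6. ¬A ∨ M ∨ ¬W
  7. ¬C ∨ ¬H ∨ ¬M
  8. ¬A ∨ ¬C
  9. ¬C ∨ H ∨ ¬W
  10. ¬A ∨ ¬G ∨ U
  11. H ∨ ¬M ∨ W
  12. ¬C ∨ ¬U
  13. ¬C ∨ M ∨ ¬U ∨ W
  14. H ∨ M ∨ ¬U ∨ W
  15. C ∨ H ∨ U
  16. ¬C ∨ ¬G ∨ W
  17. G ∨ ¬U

M=T; A=F; H=T; C=F; G=T; W=F; U=F

Set M = True.
Set A = False.
Set H = True.
  then (¬C ∨ ¬H ∨ ¬M) forces C = False.
  then (C ∨ G ∨ ¬M) forces G = True.
Set W = False.
Set U = False.
All clauses satisfied.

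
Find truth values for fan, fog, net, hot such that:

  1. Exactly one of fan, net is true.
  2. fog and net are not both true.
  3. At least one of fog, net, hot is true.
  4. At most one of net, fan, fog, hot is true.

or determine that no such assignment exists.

fan = False; fog = False; net = True; hot = False

  (1) {fan, net}: 1 true — exactly one ✓
  (2) fog=F, net=T — not both ✓
  (3) {fog, net, hot}: 1 true — at least one ✓
  (4) {net, fan, fog, hot}: 1 true — at most one ✓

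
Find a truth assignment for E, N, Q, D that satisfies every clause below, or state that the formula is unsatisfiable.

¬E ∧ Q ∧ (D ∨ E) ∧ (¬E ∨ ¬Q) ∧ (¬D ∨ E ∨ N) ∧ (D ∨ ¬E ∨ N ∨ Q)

Unit clause (¬E) forces E = False.
Unit clause (Q) forces Q = True.
In (D ∨ E) only D is left, so D = True.
In (¬D ∨ E ∨ N) only N is left, so N = True.
All clauses satisfied.

E = False; N = True; Q = True; D = True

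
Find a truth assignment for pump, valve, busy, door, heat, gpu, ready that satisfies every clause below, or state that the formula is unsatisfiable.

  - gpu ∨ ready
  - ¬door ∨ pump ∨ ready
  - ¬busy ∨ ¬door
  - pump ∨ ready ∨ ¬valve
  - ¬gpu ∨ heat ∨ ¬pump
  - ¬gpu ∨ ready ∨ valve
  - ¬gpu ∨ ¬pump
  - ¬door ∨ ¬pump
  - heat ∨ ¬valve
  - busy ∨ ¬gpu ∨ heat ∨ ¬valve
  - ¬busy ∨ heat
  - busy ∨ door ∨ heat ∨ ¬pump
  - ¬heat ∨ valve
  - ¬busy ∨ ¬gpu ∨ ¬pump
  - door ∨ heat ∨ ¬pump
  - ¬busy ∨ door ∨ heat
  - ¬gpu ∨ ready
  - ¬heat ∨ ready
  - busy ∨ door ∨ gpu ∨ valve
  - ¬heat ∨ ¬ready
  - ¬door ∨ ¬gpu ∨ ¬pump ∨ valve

pump = False; valve = False; busy = False; door = False; heat = False; gpu = True; ready = True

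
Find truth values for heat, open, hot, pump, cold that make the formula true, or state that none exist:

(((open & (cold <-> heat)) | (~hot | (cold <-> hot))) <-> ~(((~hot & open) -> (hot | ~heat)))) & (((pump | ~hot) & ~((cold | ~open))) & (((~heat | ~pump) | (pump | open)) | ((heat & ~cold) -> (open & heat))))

heat: True, open: True, hot: True, pump: True, cold: False

  ((open & (cold <-> heat)) | (~hot | (cold <-> hot))) <-> ~(((~hot & open) -> (hot | ~heat))) = True
    (open & (cold <-> heat)) | (~hot | (cold <-> hot)) = False
      open & (cold <-> heat) = False
        cold <-> heat = False
      ~hot | (cold <-> hot) = False
        ~hot = False
        cold <-> hot = False
    ~(((~hot & open) -> (hot | ~heat))) = False
      (~hot & open) -> (hot | ~heat) = True
        ~hot & open = False
          ~hot = False
        hot | ~heat = True
          ~heat = False
  ((pump | ~hot) & ~((cold | ~open))) & (((~heat | ~pump) | (pump | open)) | ((heat & ~cold) -> (open & heat))) = True
    (pump | ~hot) & ~((cold | ~open)) = True
      pump | ~hot = True
        ~hot = False
      ~((cold | ~open)) = True
        cold | ~open = False
          ~open = False
    ((~heat | ~pump) | (pump | open)) | ((heat & ~cold) -> (open & heat)) = True
      (~heat | ~pump) | (pump | open) = True
        ~heat | ~pump = False
          ~heat = False
          ~pump = False
        pump | open = True
      (heat & ~cold) -> (open & heat) = True
        heat & ~cold = True
          ~cold = True
        open & heat = True
Both conjuncts True, so the formula holds.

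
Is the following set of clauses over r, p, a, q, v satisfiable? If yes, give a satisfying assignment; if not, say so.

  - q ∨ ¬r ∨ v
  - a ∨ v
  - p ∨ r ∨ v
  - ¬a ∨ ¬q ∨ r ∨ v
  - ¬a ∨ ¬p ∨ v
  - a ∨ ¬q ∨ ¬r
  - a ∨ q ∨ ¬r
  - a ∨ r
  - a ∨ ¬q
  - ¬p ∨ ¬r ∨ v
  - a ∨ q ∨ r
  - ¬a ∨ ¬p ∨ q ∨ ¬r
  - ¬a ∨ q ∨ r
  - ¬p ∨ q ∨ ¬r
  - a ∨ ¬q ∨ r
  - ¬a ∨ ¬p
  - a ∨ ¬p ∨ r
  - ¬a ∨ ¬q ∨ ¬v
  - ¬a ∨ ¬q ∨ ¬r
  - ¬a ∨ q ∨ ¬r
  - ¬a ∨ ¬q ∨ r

Case r = True:
  If a = True:
    (¬a ∨ ¬p) forces p = False.
    (¬a ∨ ¬q ∨ ¬r) forces q = False.
    clause (¬a ∨ q ∨ ¬r) is falsified.
  If a = False:
    (a ∨ v) forces v = True.
    (a ∨ ¬q ∨ ¬r) forces q = False.
    clause (a ∨ q ∨ ¬r) is falsified.
  Every sub-case reaches a contradiction.
Case r = False:
  (a ∨ r) forces a = True.
  (¬a ∨ q ∨ r) forces q = True.
  Clause (¬a ∨ ¬q ∨ r) is falsified — contradiction.
Both cases fail, so the formula is unsatisfiable.

Unsatisfiable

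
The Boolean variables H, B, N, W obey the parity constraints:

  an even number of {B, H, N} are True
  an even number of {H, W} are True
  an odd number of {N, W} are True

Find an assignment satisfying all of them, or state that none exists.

H = False, B = True, N = True, W = False

{B, H, N}: 2 true → even ✓
{H, W}: 0 true → even ✓
{N, W}: 1 true → odd ✓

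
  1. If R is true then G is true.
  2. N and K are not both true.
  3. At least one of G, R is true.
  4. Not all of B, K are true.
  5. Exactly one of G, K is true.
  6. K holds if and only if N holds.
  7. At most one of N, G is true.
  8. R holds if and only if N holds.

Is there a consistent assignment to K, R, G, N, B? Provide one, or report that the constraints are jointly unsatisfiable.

K = False; R = False; G = True; N = False; B = False

  (1) R=F ⇒ G: vacuous ✓
  (2) N=F, K=F — not both ✓
  (3) {G, R}: 1 true — at least one ✓
  (4) {B, K}: 0/2 true — not all ✓
  (5) {G, K}: 1 true — exactly one ✓
  (6) K=F, N=F — same ✓
  (7) {N, G}: 1 true — at most one ✓
  (8) R=F, N=F — same ✓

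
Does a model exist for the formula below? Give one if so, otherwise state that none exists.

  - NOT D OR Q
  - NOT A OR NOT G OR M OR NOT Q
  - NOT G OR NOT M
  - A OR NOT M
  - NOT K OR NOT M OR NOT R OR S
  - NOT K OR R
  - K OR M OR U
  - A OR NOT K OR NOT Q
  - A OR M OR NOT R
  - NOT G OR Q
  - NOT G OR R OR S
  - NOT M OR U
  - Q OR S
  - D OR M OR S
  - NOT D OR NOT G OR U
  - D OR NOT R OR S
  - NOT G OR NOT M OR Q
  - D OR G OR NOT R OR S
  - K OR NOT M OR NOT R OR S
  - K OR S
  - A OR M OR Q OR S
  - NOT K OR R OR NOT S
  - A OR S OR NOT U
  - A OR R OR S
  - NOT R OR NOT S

M: False, S: False, D: True, K: True, U: True, G: False, A: True, Q: True, R: True

Set M = False.
Set S = False.
  then (Q OR S) forces Q = True.
  then (D OR M OR S) forces D = True.
  then (K OR S) forces K = True.
  then (NOT K OR R) forces R = True.
  then (A OR NOT K OR NOT Q) forces A = True.
  then (NOT A OR NOT G OR M OR NOT Q) forces G = False.
Set U = True.
All clauses satisfied.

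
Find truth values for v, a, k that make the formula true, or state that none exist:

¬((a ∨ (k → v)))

v = False, a = False, k = True

  ¬((a ∨ (k → v))) = True
    a ∨ (k → v) = False
      k → v = False
The formula evaluates to True.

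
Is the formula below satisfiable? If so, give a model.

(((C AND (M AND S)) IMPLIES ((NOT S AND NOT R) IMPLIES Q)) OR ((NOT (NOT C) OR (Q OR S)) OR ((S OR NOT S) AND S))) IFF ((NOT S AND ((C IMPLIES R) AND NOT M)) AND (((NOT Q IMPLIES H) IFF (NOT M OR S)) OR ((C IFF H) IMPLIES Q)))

M = False, R = True, Q = False, C = True, S = False, H = False

  (((C AND (M AND S)) IMPLIES ((NOT S AND NOT R) IMPLIES Q)) OR ((NOT (NOT C) OR (Q OR S)) OR ((S OR NOT S) AND S))) IFF ((NOT S AND ((C IMPLIES R) AND NOT M)) AND (((NOT Q IMPLIES H) IFF (NOT M OR S)) OR ((C IFF H) IMPLIES Q))) = True
    ((C AND (M AND S)) IMPLIES ((NOT S AND NOT R) IMPLIES Q)) OR ((NOT (NOT C) OR (Q OR S)) OR ((S OR NOT S) AND S)) = True
      (C AND (M AND S)) IMPLIES ((NOT S AND NOT R) IMPLIES Q) = True
        C AND (M AND S) = False
          M AND S = False
        (NOT S AND NOT R) IMPLIES Q = True
          NOT S AND NOT R = False
            NOT S = True
            NOT R = False
      (NOT (NOT C) OR (Q OR S)) OR ((S OR NOT S) AND S) = True
        NOT (NOT C) OR (Q OR S) = True
          NOT (NOT C) = True
            NOT C = False
          Q OR S = False
        (S OR NOT S) AND S = False
          S OR NOT S = True
            NOT S = True
    (NOT S AND ((C IMPLIES R) AND NOT M)) AND (((NOT Q IMPLIES H) IFF (NOT M OR S)) OR ((C IFF H) IMPLIES Q)) = True
      NOT S AND ((C IMPLIES R) AND NOT M) = True
        NOT S = True
        (C IMPLIES R) AND NOT M = True
          C IMPLIES R = True
          NOT M = True
      ((NOT Q IMPLIES H) IFF (NOT M OR S)) OR ((C IFF H) IMPLIES Q) = True
        (NOT Q IMPLIES H) IFF (NOT M OR S) = False
          NOT Q IMPLIES H = False
            NOT Q = True
          NOT M OR S = True
            NOT M = True
        (C IFF H) IMPLIES Q = True
          C IFF H = False
The formula evaluates to True.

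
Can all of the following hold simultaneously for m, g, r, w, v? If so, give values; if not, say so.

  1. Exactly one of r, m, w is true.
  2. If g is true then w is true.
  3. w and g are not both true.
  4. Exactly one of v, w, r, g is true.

m = True; g = False; r = False; w = False; v = True

  (1) {r, m, w}: 1 true — exactly one ✓
  (2) g=F ⇒ w: vacuous ✓
  (3) w=F, g=F — not both ✓
  (4) {v, w, r, g}: 1 true — exactly one ✓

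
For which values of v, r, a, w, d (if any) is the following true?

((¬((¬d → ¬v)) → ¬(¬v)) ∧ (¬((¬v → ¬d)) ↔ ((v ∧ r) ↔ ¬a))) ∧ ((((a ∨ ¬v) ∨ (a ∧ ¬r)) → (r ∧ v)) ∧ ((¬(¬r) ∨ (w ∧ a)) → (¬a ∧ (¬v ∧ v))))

v = True; r = False; a = False; w = True; d = False

  (¬((¬d → ¬v)) → ¬(¬v)) ∧ (¬((¬v → ¬d)) ↔ ((v ∧ r) ↔ ¬a)) = True
    ¬((¬d → ¬v)) → ¬(¬v) = True
      ¬((¬d → ¬v)) = True
        ¬d → ¬v = False
          ¬d = True
          ¬v = False
      ¬(¬v) = True
        ¬v = False
    ¬((¬v → ¬d)) ↔ ((v ∧ r) ↔ ¬a) = True
      ¬((¬v → ¬d)) = False
        ¬v → ¬d = True
          ¬v = False
          ¬d = True
      (v ∧ r) ↔ ¬a = False
        v ∧ r = False
        ¬a = True
  (((a ∨ ¬v) ∨ (a ∧ ¬r)) → (r ∧ v)) ∧ ((¬(¬r) ∨ (w ∧ a)) → (¬a ∧ (¬v ∧ v))) = True
    ((a ∨ ¬v) ∨ (a ∧ ¬r)) → (r ∧ v) = True
      (a ∨ ¬v) ∨ (a ∧ ¬r) = False
        a ∨ ¬v = False
          ¬v = False
        a ∧ ¬r = False
          ¬r = True
      r ∧ v = False
    (¬(¬r) ∨ (w ∧ a)) → (¬a ∧ (¬v ∧ v)) = True
      ¬(¬r) ∨ (w ∧ a) = False
        ¬(¬r) = False
          ¬r = True
        w ∧ a = False
      ¬a ∧ (¬v ∧ v) = False
        ¬a = True
        ¬v ∧ v = False
          ¬v = False
Both conjuncts True, so the formula holds.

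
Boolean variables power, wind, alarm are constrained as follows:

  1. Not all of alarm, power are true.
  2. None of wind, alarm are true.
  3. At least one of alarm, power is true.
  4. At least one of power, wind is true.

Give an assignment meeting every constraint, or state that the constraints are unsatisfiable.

power: True, wind: False, alarm: False

  (1) {alarm, power}: 1/2 true — not all ✓
  (2) {wind, alarm}: 0 true — none ✓
  (3) {alarm, power}: 1 true — at least one ✓
  (4) {power, wind}: 1 true — at least one ✓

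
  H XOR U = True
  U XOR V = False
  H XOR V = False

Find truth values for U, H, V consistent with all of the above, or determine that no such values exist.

Adding constraints 1, 2, 3 mod 2: every variable appears an even number of times on the left, so the left side is 0.
But the right sides sum to 1 (mod 2). 0 ≠ 1 — the system is inconsistent.

UNSATISFIABLE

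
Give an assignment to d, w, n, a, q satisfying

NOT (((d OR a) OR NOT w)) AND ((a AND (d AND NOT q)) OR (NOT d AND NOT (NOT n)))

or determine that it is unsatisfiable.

d = False; w = True; n = True; a = False; q = False

  NOT (((d OR a) OR NOT w)) = True
    (d OR a) OR NOT w = False
      d OR a = False
      NOT w = False
  (a AND (d AND NOT q)) OR (NOT d AND NOT (NOT n)) = True
    a AND (d AND NOT q) = False
      d AND NOT q = False
        NOT q = True
    NOT d AND NOT (NOT n) = True
      NOT d = True
      NOT (NOT n) = True
        NOT n = False
Both conjuncts True, so the formula holds.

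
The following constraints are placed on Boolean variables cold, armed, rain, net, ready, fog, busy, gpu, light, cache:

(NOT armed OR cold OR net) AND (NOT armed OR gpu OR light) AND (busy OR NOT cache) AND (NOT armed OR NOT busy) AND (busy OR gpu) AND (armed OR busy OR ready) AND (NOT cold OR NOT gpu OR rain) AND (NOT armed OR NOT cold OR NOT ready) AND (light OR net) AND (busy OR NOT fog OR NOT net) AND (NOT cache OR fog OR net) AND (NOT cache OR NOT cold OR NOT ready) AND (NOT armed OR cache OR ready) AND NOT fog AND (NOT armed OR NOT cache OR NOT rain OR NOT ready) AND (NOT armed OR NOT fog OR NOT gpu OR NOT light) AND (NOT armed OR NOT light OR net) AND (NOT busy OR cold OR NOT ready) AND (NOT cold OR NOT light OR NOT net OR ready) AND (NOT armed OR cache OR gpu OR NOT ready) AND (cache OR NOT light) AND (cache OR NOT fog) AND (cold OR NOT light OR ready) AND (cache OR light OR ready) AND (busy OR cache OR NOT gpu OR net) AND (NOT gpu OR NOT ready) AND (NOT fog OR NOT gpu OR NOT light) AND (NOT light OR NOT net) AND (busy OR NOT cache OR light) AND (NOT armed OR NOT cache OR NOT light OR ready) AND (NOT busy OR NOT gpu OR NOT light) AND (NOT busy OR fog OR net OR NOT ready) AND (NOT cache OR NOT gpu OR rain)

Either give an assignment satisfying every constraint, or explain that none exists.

cold = False, armed = False, rain = True, net = True, ready = False, fog = False, busy = True, gpu = False, light = False, cache = True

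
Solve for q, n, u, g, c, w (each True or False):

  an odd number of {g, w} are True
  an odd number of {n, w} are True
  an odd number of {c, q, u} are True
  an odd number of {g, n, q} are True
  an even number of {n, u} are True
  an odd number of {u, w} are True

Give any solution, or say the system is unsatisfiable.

q=T; n=F; u=F; g=F; c=F; w=T

{g, w}: 1 true → odd ✓
{n, w}: 1 true → odd ✓
{c, q, u}: 1 true → odd ✓
{g, n, q}: 1 true → odd ✓
{n, u}: 0 true → even ✓
{u, w}: 1 true → odd ✓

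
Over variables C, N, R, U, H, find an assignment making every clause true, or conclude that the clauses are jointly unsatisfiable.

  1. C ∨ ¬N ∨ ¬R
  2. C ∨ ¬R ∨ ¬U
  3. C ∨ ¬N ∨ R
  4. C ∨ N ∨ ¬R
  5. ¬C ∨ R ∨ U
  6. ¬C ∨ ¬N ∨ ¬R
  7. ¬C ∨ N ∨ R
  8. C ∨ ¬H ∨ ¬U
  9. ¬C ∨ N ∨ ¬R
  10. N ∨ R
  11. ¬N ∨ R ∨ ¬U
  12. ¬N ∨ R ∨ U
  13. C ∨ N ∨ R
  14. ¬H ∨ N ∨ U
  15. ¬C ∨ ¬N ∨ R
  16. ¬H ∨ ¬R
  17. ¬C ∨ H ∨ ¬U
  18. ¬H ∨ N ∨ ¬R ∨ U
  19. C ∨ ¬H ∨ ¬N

Case N = True:
  If C = True:
    (¬C ∨ ¬N ∨ ¬R) forces R = False.
    clause (¬C ∨ ¬N ∨ R) is falsified.
  If C = False:
    (C ∨ ¬N ∨ ¬R) forces R = False.
    clause (C ∨ ¬N ∨ R) is falsified.
  Every sub-case reaches a contradiction.
Case N = False:
  (N ∨ R) forces R = True.
  (C ∨ N ∨ ¬R) forces C = True.
  Clause (¬C ∨ N ∨ ¬R) is falsified — contradiction.
Both cases fail, so the formula is unsatisfiable.

Unsatisfiable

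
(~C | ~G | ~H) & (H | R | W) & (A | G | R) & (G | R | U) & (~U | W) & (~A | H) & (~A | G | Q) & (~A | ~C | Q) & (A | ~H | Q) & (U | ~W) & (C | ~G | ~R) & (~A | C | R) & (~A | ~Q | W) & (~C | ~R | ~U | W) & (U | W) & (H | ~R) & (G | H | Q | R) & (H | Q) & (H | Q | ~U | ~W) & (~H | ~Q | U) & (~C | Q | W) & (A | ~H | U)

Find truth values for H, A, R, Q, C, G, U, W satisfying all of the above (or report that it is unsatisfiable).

H = True, A = False, R = True, Q = True, C = False, G = False, U = True, W = True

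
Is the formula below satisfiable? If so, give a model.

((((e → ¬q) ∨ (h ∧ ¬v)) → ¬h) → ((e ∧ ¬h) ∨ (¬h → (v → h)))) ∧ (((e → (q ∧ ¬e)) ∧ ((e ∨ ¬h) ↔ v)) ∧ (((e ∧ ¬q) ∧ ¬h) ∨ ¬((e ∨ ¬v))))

UNSATISFIABLE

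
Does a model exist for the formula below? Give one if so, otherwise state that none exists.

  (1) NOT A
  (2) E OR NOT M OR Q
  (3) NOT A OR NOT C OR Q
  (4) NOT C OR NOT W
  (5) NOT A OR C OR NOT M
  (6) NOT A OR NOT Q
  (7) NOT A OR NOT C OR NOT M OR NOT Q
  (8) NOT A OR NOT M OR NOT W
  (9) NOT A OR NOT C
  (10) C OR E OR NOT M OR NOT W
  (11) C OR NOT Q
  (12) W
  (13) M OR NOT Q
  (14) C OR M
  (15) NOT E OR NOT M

Case A = True:
  Clause (NOT A) is falsified — contradiction.
Case A = False:
  (W) forces W = True.
  (NOT C OR NOT W) forces C = False.
  (C OR NOT Q) forces Q = False.
  (C OR M) forces M = True.
  (E OR NOT M OR Q) forces E = True.
  Clause (NOT E OR NOT M) is falsified — contradiction.
Both cases fail, so the formula is unsatisfiable.

Unsatisfiable — no assignment works.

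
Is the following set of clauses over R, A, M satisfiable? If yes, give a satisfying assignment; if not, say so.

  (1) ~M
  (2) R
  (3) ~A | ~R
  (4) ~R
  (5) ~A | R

Case R = True:
  Clause (~R) is falsified — contradiction.
Case R = False:
  Clause (R) is falsified — contradiction.
Both cases fail, so the formula is unsatisfiable.

The formula is unsatisfiable.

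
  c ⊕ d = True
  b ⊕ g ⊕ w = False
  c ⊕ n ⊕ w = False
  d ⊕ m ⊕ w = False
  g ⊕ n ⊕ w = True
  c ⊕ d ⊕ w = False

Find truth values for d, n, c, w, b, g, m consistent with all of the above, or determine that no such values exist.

d = True, n = True, c = False, w = True, b = False, g = True, m = False

c ⊕ d = F ⊕ T = True ✓
b ⊕ g ⊕ w = F ⊕ T ⊕ T = False ✓
c ⊕ n ⊕ w = F ⊕ T ⊕ T = False ✓
d ⊕ m ⊕ w = T ⊕ F ⊕ T = False ✓
g ⊕ n ⊕ w = T ⊕ T ⊕ T = True ✓
c ⊕ d ⊕ w = F ⊕ T ⊕ T = False ✓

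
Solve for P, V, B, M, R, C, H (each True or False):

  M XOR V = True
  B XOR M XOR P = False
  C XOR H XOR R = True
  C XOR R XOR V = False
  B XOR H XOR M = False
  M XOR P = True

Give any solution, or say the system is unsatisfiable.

No satisfying assignment exists.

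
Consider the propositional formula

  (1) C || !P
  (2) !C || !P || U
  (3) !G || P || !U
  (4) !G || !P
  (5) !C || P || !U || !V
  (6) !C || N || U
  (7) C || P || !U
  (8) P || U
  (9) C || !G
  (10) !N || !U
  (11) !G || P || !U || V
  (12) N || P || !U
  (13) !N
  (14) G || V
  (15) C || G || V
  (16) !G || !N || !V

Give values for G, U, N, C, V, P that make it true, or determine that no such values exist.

G = False, U = True, N = False, C = True, V = True, P = True

Unit clause (!N) forces N = False.
Try G = True:
  (!G || !P) forces P = False.
  (!G || P || !U) forces U = False.
  clause (P || U) is falsified — backtrack.
So G = False.
  then (G || V) forces V = True.
Try U = False:
  (!C || N || U) forces C = False.
  (C || !P) forces P = False.
  clause (P || U) is falsified — backtrack.
So U = True.
  then (N || P || !U) forces P = True.
  then (C || !P) forces C = True.
All clauses satisfied.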